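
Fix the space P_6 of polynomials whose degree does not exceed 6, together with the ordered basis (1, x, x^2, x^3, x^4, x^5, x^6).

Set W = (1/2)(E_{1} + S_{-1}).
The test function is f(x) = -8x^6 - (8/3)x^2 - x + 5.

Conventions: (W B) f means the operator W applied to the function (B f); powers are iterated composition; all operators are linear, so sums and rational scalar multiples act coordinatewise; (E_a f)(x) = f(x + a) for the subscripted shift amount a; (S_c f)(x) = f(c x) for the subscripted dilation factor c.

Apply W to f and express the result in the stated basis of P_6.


E_{1} f = -8x^6 - 48x^5 - 120x^4 - 160x^3 - (368/3)x^2 - (163/3)x - 20/3
S_{-1} f = -8x^6 - (8/3)x^2 + x + 5
(E_{1} + S_{-1}) f = -16x^6 - 48x^5 - 120x^4 - 160x^3 - (376/3)x^2 - (160/3)x - 5/3
((1/2)(E_{1} + S_{-1})) f = -8x^6 - 24x^5 - 60x^4 - 80x^3 - (188/3)x^2 - (80/3)x - 5/6

the image equals g(x) = -8x^6 - 24x^5 - 60x^4 - 80x^3 - (188/3)x^2 - (80/3)x - 5/6


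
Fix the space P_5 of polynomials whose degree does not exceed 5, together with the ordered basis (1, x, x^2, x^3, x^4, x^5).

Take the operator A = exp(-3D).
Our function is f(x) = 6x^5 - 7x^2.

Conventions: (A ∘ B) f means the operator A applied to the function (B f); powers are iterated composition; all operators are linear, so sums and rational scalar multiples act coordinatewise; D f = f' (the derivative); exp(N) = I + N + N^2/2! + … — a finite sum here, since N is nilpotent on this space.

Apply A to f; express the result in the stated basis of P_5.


order-1 term: -90x^4 + 42x
order-2 term: 540x^3 - 63
order-3 term: -1620x^2
order-4 term: 2430x
order-5 term: -1458
the series for exp(-3D) f terminates at order 5
exp(-3D) f = 6x^5 - 90x^4 + 540x^3 - 1627x^2 + 2472x - 1521

the image equals g(x) = 6x^5 - 90x^4 + 540x^3 - 1627x^2 + 2472x - 1521


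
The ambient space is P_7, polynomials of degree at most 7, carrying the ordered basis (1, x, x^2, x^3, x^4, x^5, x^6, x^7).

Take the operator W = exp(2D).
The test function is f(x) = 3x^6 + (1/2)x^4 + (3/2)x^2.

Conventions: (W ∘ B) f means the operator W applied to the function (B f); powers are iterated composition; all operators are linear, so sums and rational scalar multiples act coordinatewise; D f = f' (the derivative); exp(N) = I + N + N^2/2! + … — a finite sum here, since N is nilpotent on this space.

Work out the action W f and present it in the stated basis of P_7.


order-1 term: 36x^5 + 4x^3 + 6x
order-2 term: 180x^4 + 12x^2 + 6
order-3 term: 480x^3 + 16x
order-4 term: 720x^2 + 8
order-5 term: 576x
order-6 term: 192
the series for exp(2D) f terminates at order 6
exp(2D) f = 3x^6 + 36x^5 + (361/2)x^4 + 484x^3 + (1467/2)x^2 + 598x + 206

g(x) = 3x^6 + 36x^5 + (361/2)x^4 + 484x^3 + (1467/2)x^2 + 598x + 206


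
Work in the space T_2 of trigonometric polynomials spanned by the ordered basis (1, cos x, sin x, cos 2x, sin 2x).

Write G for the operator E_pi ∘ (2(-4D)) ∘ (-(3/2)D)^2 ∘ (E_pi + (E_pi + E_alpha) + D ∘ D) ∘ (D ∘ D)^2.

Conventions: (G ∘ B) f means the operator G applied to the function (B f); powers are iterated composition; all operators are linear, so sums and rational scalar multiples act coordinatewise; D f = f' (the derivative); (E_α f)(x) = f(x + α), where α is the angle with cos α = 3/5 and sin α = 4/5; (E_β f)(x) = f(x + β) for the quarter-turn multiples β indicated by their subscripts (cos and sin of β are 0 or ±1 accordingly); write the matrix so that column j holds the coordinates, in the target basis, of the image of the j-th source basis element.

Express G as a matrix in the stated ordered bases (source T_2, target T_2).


the matrix is [[0, 0, 0, 0, 0]; [0, 72/5, 216/5, 0, 0]; [0, -216/5, 72/5, 0, 0]; [0, 0, 0, -55296/25, -131328/25]; [0, 0, 0, 131328/25, -55296/25]] (rows listed top to bottom)

image of 1: 0
image of cos x: (72/5)cos x - (216/5)sin x
image of sin x: (216/5)cos x + (72/5)sin x
image of cos 2x: -(55296/25)cos 2x + (131328/25)sin 2x
image of sin 2x: -(131328/25)cos 2x - (55296/25)sin 2x
each image's coordinates form column j of the matrix


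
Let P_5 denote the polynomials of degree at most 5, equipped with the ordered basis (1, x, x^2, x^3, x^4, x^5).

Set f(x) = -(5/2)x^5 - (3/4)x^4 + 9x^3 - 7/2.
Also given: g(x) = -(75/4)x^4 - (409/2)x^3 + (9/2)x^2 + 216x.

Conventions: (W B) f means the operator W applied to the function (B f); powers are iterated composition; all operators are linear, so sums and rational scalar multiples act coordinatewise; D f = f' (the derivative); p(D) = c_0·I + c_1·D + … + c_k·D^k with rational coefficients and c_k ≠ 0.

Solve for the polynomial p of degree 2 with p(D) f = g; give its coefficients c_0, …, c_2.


p(D) = (3/2)·D + 4·D^2, i.e. c_0 = 0, c_1 = 3/2, c_2 = 4

D^0 f = -(5/2)x^5 - (3/4)x^4 + 9x^3 - 7/2
D^1 f = -(25/2)x^4 - 3x^3 + 27x^2
D^2 f = -50x^3 - 9x^2 + 54x
matching coefficients of g against c_0 f + c_1 Df + … from the top degree down determines the c_i
solution: c_0 = 0, c_1 = 3/2, c_2 = 4


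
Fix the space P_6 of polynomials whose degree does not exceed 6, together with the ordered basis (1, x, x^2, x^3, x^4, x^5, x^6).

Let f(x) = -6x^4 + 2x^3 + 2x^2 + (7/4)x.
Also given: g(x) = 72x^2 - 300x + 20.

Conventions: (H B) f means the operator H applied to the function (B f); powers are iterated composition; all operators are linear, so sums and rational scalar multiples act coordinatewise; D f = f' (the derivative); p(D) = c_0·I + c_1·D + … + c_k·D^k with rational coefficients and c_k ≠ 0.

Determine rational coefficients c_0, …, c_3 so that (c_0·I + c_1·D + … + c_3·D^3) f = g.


D^0 f = -6x^4 + 2x^3 + 2x^2 + (7/4)x
D^1 f = -24x^3 + 6x^2 + 4x + 7/4
D^2 f = -72x^2 + 12x + 4
D^3 f = -144x + 12
matching coefficients of g against c_0 f + c_1 Df + … from the top degree down determines the c_i
solution: c_0 = 0, c_1 = 0, c_2 = -1, c_3 = 2

p(D) = -D^2 + 2·D^3, i.e. c_0 = 0, c_1 = 0, c_2 = -1, c_3 = 2


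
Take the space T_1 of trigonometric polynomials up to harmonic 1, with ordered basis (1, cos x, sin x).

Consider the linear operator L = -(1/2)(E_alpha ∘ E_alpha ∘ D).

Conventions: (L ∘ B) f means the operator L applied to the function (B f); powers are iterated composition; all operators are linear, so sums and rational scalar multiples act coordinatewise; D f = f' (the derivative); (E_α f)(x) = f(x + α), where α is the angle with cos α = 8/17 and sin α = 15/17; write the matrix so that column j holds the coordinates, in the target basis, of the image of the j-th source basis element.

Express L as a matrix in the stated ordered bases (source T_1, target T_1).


image of 1: 0
image of cos x: (120/289)cos x - (161/578)sin x
image of sin x: (161/578)cos x + (120/289)sin x
each image's coordinates form column j of the matrix

the matrix is [[0, 0, 0]; [0, 120/289, 161/578]; [0, -161/578, 120/289]] (rows listed top to bottom)


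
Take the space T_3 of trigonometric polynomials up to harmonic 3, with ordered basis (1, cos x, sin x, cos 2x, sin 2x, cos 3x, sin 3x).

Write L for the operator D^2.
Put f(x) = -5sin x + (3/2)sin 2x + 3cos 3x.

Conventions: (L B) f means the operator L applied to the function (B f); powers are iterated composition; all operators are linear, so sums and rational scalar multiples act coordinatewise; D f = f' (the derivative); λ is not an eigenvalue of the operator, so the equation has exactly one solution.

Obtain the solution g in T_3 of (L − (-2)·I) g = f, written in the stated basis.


write g with unknown coordinates in the stated basis and equate coefficients in (L − (-2)·I) g = f
solving from the highest basis element down gives g = -5sin x - (3/4)sin 2x - (3/7)cos 3x
check: L g = 5sin x + 3sin 2x + (27/7)cos 3x
so L g − (-2)·g = -5sin x + (3/2)sin 2x + 3cos 3x = f ✓

the image equals g(x) = -5sin x - (3/4)sin 2x - (3/7)cos 3x


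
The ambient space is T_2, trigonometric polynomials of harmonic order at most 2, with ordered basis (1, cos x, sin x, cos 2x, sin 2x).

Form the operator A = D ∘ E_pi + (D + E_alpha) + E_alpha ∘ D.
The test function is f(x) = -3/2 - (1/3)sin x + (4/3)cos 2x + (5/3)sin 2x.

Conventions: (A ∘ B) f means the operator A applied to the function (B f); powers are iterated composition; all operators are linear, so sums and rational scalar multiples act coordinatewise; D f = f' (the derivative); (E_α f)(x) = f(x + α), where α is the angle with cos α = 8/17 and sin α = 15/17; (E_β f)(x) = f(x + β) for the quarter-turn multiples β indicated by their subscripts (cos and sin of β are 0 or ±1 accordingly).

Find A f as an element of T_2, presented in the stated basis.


E_pi f = -3/2 + (1/3)sin x + (4/3)cos 2x + (5/3)sin 2x
D E_pi f = (1/3)cos x + (10/3)cos 2x - (8/3)sin 2x
D f = -(1/3)cos x + (10/3)cos 2x - (8/3)sin 2x
E_alpha f = -3/2 - (5/17)cos x - (8/51)sin x + (556/867)cos 2x - (1765/867)sin 2x
(D + E_alpha) f = -3/2 - (32/51)cos x - (8/51)sin x + (3446/867)cos 2x - (1359/289)sin 2x
D f = -(1/3)cos x + (10/3)cos 2x - (8/3)sin 2x
E_alpha D f = -(8/51)cos x + (5/17)sin x - (3530/867)cos 2x - (1112/867)sin 2x
(D ∘ E_pi + (D + E_alpha) + E_alpha ∘ D) f = -3/2 - (23/51)cos x + (7/51)sin x + (2806/867)cos 2x - (7501/867)sin 2x

the result is g(x) = -3/2 - (23/51)cos x + (7/51)sin x + (2806/867)cos 2x - (7501/867)sin 2x


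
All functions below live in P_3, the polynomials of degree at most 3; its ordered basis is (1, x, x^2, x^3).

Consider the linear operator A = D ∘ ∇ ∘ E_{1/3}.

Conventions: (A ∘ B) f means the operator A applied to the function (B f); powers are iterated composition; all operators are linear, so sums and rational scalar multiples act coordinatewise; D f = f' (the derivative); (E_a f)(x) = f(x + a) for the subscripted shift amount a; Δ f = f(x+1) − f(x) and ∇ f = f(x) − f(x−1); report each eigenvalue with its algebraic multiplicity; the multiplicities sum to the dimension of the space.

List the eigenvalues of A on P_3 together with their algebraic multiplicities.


image of 1: 0
image of x: 0
image of x^2: 2
image of x^3: 6x - 1
the matrix is upper triangular; its diagonal is (0, 0, 0, 0)
for a triangular matrix the eigenvalues are the diagonal entries, with algebraic multiplicity their repetition count

λ = 0 (multiplicity 4)


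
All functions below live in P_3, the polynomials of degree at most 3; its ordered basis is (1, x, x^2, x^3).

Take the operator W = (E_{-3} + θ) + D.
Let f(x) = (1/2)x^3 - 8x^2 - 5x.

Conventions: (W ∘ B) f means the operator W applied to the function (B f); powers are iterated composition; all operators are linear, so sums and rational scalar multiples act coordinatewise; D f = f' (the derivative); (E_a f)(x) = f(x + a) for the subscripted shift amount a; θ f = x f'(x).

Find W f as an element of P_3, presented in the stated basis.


the result is g(x) = 2x^3 - 27x^2 + (71/2)x - 151/2

E_{-3} f = (1/2)x^3 - (25/2)x^2 + (113/2)x - 141/2
θ f = (3/2)x^3 - 16x^2 - 5x
(E_{-3} + θ) f = 2x^3 - (57/2)x^2 + (103/2)x - 141/2
D f = (3/2)x^2 - 16x - 5
((E_{-3} + θ) + D) f = 2x^3 - 27x^2 + (71/2)x - 151/2


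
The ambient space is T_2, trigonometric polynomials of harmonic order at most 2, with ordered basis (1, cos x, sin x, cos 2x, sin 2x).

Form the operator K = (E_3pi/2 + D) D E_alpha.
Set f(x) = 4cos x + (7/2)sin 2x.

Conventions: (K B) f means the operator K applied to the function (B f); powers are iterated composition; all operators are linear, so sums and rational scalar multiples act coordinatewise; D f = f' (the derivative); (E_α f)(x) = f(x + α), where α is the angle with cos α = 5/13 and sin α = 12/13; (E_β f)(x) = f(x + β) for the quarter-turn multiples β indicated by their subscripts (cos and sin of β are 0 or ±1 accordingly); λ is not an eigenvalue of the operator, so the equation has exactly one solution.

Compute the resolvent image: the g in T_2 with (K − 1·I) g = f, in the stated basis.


write g with unknown coordinates in the stated basis and equate coefficients in (K − 1·I) g = f
solving from the highest basis element down gives g = -4cos x + (847/2117)cos 2x + (3829/4234)sin 2x
check: K g = (847/2117)cos 2x + (9324/2117)sin 2x
so K g − 1·g = 4cos x + (7/2)sin 2x = f ✓

the image equals g(x) = -4cos x + (847/2117)cos 2x + (3829/4234)sin 2x


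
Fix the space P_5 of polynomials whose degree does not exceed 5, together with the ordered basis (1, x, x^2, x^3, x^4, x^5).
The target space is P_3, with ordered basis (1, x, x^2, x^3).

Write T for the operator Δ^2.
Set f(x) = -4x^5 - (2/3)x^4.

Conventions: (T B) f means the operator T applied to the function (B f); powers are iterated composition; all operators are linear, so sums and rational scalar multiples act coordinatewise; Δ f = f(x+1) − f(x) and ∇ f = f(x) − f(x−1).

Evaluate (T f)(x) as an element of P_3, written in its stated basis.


Δ f = -20x^4 - (128/3)x^3 - 44x^2 - (68/3)x - 14/3
Δ Δ f = -80x^3 - 248x^2 - 296x - 388/3

g(x) = -80x^3 - 248x^2 - 296x - 388/3


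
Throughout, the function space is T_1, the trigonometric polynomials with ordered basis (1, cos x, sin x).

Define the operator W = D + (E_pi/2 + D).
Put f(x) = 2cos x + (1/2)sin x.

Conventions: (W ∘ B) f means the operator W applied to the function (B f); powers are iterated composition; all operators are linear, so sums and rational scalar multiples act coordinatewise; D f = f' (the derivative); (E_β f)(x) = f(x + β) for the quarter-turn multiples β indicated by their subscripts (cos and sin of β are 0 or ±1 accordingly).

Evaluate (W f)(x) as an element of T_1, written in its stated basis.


D f = (1/2)cos x - 2sin x
E_pi/2 f = (1/2)cos x - 2sin x
D f = (1/2)cos x - 2sin x
(E_pi/2 + D) f = cos x - 4sin x
(D + (E_pi/2 + D)) f = (3/2)cos x - 6sin x

the image equals g(x) = (3/2)cos x - 6sin x


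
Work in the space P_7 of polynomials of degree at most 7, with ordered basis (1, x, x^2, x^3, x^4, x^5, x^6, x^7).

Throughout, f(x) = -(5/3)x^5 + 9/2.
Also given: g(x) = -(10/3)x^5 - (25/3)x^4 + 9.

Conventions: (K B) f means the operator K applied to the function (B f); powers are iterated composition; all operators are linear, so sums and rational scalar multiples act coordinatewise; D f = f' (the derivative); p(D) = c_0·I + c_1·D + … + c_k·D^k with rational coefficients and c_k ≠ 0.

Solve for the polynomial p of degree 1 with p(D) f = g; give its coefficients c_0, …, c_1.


D^0 f = -(5/3)x^5 + 9/2
D^1 f = -(25/3)x^4
matching coefficients of g against c_0 f + c_1 Df + … from the top degree down determines the c_i
solution: c_0 = 2, c_1 = 1

c_0 = 2, c_1 = 1


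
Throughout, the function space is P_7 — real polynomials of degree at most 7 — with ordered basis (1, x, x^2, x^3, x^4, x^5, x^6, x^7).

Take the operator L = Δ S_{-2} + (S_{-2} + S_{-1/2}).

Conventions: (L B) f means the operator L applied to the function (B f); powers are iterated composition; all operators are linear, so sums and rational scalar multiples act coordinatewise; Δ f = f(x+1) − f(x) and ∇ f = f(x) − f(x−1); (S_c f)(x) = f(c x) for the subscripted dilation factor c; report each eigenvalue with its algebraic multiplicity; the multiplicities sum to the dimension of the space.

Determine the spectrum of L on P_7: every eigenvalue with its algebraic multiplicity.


image of 1: 2
image of x: -(5/2)x - 2
image of x^2: (17/4)x^2 + 8x + 4
image of x^3: -(65/8)x^3 - 24x^2 - 24x - 8
image of x^4: (257/16)x^4 + 64x^3 + 96x^2 + 64x + 16
image of x^5: -(1025/32)x^5 - 160x^4 - 320x^3 - 320x^2 - 160x - 32
image of x^6: (4097/64)x^6 + 384x^5 + 960x^4 + 1280x^3 + 960x^2 + 384x + 64
image of x^7: -(16385/128)x^7 - 896x^6 - 2688x^5 - 4480x^4 - 4480x^3 - 2688x^2 - 896x - 128
the matrix is upper triangular; its diagonal is (2, -5/2, 17/4, -65/8, 257/16, -1025/32, 4097/64, -16385/128)
for a triangular matrix the eigenvalues are the diagonal entries, with algebraic multiplicity their repetition count

λ = -16385/128 (multiplicity 1), λ = -1025/32 (multiplicity 1), λ = -65/8 (multiplicity 1), λ = -5/2 (multiplicity 1), λ = 2 (multiplicity 1), λ = 17/4 (multiplicity 1), λ = 257/16 (multiplicity 1), λ = 4097/64 (multiplicity 1)


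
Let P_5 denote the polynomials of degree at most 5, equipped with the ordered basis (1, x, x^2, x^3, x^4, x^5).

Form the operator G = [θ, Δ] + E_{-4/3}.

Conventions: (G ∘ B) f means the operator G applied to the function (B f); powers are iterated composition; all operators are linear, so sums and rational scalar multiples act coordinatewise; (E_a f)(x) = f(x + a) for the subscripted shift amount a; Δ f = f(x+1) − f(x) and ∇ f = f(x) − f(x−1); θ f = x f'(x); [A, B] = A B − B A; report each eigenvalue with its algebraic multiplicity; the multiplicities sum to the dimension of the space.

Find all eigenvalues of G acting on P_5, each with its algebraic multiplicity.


λ = 1 (multiplicity 6)

image of 1: 1
image of x: x - 7/3
image of x^2: x^2 - (14/3)x - 2/9
image of x^3: x^3 - 7x^2 - (2/3)x - 145/27
image of x^4: x^4 - (28/3)x^3 - (4/3)x^2 - (580/27)x - 68/81
image of x^5: x^5 - (35/3)x^4 - (20/9)x^3 - (1450/27)x^2 - (340/81)x - 2239/243
the matrix is upper triangular; its diagonal is (1, 1, 1, 1, 1, 1)
for a triangular matrix the eigenvalues are the diagonal entries, with algebraic multiplicity their repetition count


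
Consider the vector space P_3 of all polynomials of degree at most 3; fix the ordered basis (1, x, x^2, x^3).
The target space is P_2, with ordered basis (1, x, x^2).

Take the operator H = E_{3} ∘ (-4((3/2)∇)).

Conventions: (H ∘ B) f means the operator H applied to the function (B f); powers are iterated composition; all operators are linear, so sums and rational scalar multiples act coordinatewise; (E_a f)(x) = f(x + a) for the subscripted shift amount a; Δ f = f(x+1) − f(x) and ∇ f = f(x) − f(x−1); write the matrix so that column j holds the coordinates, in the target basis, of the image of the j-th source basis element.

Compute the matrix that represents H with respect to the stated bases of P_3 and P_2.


image of 1: 0
image of x: -6
image of x^2: -12x - 30
image of x^3: -18x^2 - 90x - 114
each image's coordinates form column j of the matrix

the matrix is [[0, -6, -30, -114]; [0, 0, -12, -90]; [0, 0, 0, -18]] (rows listed top to bottom)


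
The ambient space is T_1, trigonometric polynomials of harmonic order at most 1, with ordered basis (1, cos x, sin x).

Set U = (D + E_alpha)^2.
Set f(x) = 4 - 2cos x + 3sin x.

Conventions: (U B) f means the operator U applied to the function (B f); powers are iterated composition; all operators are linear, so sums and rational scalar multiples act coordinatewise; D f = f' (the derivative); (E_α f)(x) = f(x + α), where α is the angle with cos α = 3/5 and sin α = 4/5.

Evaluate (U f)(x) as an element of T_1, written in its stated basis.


the image equals g(x) = 4 + (306/25)cos x - (108/25)sin x

D f = 3cos x + 2sin x
E_alpha f = 4 + (6/5)cos x + (17/5)sin x
(D + E_alpha) f = 4 + (21/5)cos x + (27/5)sin x
D (D + E_alpha) f = (27/5)cos x - (21/5)sin x
E_alpha (D + E_alpha) f = 4 + (171/25)cos x - (3/25)sin x
(D + E_alpha) (D + E_alpha) f = 4 + (306/25)cos x - (108/25)sin x


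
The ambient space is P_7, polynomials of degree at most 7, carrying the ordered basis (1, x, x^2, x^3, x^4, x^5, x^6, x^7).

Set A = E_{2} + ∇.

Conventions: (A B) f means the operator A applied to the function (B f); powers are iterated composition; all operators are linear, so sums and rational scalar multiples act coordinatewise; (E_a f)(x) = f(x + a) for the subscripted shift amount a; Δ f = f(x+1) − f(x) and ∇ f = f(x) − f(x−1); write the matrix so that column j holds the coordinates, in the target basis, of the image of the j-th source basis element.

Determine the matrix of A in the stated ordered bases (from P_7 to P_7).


the matrix is [[1, 3, 3, 9, 15, 33, 63, 129]; [0, 1, 6, 9, 36, 75, 198, 441]; [0, 0, 1, 9, 18, 90, 225, 693]; [0, 0, 0, 1, 12, 30, 180, 525]; [0, 0, 0, 0, 1, 15, 45, 315]; [0, 0, 0, 0, 0, 1, 18, 63]; [0, 0, 0, 0, 0, 0, 1, 21]; [0, 0, 0, 0, 0, 0, 0, 1]] (rows listed top to bottom)

image of 1: 1
image of x: x + 3
image of x^2: x^2 + 6x + 3
image of x^3: x^3 + 9x^2 + 9x + 9
image of x^4: x^4 + 12x^3 + 18x^2 + 36x + 15
image of x^5: x^5 + 15x^4 + 30x^3 + 90x^2 + 75x + 33
image of x^6: x^6 + 18x^5 + 45x^4 + 180x^3 + 225x^2 + 198x + 63
image of x^7: x^7 + 21x^6 + 63x^5 + 315x^4 + 525x^3 + 693x^2 + 441x + 129
each image's coordinates form column j of the matrix


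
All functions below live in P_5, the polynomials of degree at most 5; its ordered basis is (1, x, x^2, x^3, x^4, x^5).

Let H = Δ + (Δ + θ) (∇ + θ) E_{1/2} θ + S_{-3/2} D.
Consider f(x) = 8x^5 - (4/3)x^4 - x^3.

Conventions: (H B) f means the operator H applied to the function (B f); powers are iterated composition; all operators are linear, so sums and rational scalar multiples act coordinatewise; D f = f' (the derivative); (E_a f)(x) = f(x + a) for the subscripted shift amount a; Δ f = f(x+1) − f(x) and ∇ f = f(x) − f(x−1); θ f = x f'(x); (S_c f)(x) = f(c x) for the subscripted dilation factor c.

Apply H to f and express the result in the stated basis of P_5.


the result is g(x) = 1000x^5 + (21343/6)x^4 + (15361/3)x^3 + (26317/4)x^2 + (52723/12)x + 4761/4

Δ f = 40x^4 + (224/3)x^3 + 69x^2 + (95/3)x + 17/3
θ f = 40x^5 - (16/3)x^4 - 3x^3
E_{1/2} θ f = 40x^5 + (284/3)x^4 + (259/3)x^3 + (75/2)x^2 + (91/12)x + 13/24
∇ (E_{1/2} θ) f = 200x^4 - (64/3)x^3 + 91x^2 - (16/3)x + 7/4
θ (E_{1/2} θ) f = 200x^5 + (1136/3)x^4 + 259x^3 + 75x^2 + (91/12)x
(∇ + θ) (E_{1/2} θ) f = 200x^5 + (1736/3)x^4 + (713/3)x^3 + 166x^2 + (9/4)x + 7/4
Δ (∇ + θ) (E_{1/2} θ) f = 1000x^4 + (12944/3)x^3 + 6185x^2 + (13079/3)x + 14215/12
θ (∇ + θ) (E_{1/2} θ) f = 1000x^5 + (6944/3)x^4 + 713x^3 + 332x^2 + (9/4)x
(Δ + θ) (∇ + θ) (E_{1/2} θ) f = 1000x^5 + (9944/3)x^4 + (15083/3)x^3 + 6517x^2 + (52343/12)x + 14215/12
D f = 40x^4 - (16/3)x^3 - 3x^2
S_{-3/2} D f = (405/2)x^4 + 18x^3 - (27/4)x^2
(Δ + (Δ + θ) (∇ + θ) E_{1/2} θ + S_{-3/2} D) f = 1000x^5 + (21343/6)x^4 + (15361/3)x^3 + (26317/4)x^2 + (52723/12)x + 4761/4


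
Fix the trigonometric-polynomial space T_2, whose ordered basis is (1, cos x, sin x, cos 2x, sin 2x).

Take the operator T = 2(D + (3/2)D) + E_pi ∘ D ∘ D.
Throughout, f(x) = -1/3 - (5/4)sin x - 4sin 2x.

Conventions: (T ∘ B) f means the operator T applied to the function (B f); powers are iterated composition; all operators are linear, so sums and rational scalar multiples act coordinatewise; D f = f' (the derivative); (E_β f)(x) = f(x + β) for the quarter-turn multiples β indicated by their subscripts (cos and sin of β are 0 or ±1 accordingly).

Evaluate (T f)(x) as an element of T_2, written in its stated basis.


g(x) = -(25/4)cos x - (5/4)sin x - 40cos 2x + 16sin 2x

D f = -(5/4)cos x - 8cos 2x
D f = -(5/4)cos x - 8cos 2x
((3/2)D) f = -(15/8)cos x - 12cos 2x
(D + (3/2)D) f = -(25/8)cos x - 20cos 2x
(2(D + (3/2)D)) f = -(25/4)cos x - 40cos 2x
D f = -(5/4)cos x - 8cos 2x
D D f = (5/4)sin x + 16sin 2x
E_pi D D f = -(5/4)sin x + 16sin 2x
(2(D + (3/2)D) + E_pi ∘ D ∘ D) f = -(25/4)cos x - (5/4)sin x - 40cos 2x + 16sin 2x


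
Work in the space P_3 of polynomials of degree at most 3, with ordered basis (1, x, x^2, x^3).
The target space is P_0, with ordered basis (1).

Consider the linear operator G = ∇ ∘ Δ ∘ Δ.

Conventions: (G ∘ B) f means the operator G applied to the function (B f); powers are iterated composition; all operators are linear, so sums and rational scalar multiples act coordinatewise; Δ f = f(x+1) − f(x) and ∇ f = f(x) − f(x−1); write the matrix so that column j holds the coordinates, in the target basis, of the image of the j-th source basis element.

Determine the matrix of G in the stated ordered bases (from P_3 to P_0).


the matrix is [[0, 0, 0, 6]] (rows listed top to bottom)

image of 1: 0
image of x: 0
image of x^2: 0
image of x^3: 6
each image's coordinates form column j of the matrix


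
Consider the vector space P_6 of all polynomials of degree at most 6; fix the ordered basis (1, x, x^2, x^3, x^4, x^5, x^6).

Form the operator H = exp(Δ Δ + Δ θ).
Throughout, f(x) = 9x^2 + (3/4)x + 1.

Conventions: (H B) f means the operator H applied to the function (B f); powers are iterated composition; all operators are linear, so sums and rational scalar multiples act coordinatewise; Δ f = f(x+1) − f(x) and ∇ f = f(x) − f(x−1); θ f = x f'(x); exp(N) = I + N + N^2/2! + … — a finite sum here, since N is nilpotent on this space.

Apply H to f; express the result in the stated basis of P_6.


g(x) = 9x^2 + (147/4)x + 223/4

order-1 term: 36x + 147/4
order-2 term: 18
the series for exp(Δ Δ + Δ θ) f terminates at order 2
exp(Δ Δ + Δ θ) f = 9x^2 + (147/4)x + 223/4


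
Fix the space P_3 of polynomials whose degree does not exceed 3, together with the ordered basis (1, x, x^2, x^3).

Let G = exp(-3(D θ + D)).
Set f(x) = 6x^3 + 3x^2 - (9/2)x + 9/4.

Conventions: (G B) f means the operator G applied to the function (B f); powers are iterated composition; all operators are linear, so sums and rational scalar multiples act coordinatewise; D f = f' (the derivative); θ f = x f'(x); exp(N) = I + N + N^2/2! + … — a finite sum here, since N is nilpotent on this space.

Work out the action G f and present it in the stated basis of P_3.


order-1 term: -216x^2 - 54x + 27
order-2 term: 1944x + 162
order-3 term: -3888
the series for exp(-3(D θ + D)) f terminates at order 3
exp(-3(D θ + D)) f = 6x^3 - 213x^2 + (3771/2)x - 14787/4

g(x) = 6x^3 - 213x^2 + (3771/2)x - 14787/4


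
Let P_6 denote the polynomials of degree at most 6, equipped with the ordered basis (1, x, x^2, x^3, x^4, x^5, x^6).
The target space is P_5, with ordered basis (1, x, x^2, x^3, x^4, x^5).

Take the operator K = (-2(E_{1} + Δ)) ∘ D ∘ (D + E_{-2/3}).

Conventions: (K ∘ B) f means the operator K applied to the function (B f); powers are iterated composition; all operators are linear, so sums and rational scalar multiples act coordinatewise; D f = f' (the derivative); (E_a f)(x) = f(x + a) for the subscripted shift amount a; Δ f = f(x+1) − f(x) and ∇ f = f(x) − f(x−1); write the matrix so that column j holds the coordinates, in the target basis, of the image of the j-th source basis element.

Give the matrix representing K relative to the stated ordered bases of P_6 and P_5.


the matrix is [[0, -2, -28/3, -68/3, -1376/27, -6340/81, -9856/81]; [0, 0, -4, -28, -272/3, -6880/27, -12680/27]; [0, 0, 0, -6, -56, -680/3, -6880/9]; [0, 0, 0, 0, -8, -280/3, -1360/3]; [0, 0, 0, 0, 0, -10, -140]; [0, 0, 0, 0, 0, 0, -12]] (rows listed top to bottom)

image of 1: 0
image of x: -2
image of x^2: -4x - 28/3
image of x^3: -6x^2 - 28x - 68/3
image of x^4: -8x^3 - 56x^2 - (272/3)x - 1376/27
image of x^5: -10x^4 - (280/3)x^3 - (680/3)x^2 - (6880/27)x - 6340/81
image of x^6: -12x^5 - 140x^4 - (1360/3)x^3 - (6880/9)x^2 - (12680/27)x - 9856/81
each image's coordinates form column j of the matrix


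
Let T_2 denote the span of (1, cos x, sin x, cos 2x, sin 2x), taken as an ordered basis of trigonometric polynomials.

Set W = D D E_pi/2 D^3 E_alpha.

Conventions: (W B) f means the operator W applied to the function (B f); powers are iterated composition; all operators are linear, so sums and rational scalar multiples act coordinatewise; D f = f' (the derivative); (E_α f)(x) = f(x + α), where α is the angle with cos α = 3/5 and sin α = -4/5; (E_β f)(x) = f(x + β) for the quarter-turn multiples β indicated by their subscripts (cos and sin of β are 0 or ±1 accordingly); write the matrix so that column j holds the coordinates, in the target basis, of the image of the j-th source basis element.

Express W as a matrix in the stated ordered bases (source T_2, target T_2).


image of 1: 0
image of cos x: -(3/5)cos x - (4/5)sin x
image of sin x: (4/5)cos x - (3/5)sin x
image of cos 2x: -(768/25)cos 2x - (224/25)sin 2x
image of sin 2x: (224/25)cos 2x - (768/25)sin 2x
each image's coordinates form column j of the matrix

the matrix is [[0, 0, 0, 0, 0]; [0, -3/5, 4/5, 0, 0]; [0, -4/5, -3/5, 0, 0]; [0, 0, 0, -768/25, 224/25]; [0, 0, 0, -224/25, -768/25]] (rows listed top to bottom)


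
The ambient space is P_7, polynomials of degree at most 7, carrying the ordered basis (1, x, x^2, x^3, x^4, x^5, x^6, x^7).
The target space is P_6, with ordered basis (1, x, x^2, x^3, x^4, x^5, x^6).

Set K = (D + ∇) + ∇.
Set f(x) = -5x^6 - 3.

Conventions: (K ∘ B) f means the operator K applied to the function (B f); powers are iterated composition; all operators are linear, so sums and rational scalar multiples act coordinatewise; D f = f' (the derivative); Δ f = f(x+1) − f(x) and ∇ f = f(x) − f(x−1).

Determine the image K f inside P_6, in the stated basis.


D f = -30x^5
∇ f = -30x^5 + 75x^4 - 100x^3 + 75x^2 - 30x + 5
(D + ∇) f = -60x^5 + 75x^4 - 100x^3 + 75x^2 - 30x + 5
∇ f = -30x^5 + 75x^4 - 100x^3 + 75x^2 - 30x + 5
((D + ∇) + ∇) f = -90x^5 + 150x^4 - 200x^3 + 150x^2 - 60x + 10

the image equals g(x) = -90x^5 + 150x^4 - 200x^3 + 150x^2 - 60x + 10


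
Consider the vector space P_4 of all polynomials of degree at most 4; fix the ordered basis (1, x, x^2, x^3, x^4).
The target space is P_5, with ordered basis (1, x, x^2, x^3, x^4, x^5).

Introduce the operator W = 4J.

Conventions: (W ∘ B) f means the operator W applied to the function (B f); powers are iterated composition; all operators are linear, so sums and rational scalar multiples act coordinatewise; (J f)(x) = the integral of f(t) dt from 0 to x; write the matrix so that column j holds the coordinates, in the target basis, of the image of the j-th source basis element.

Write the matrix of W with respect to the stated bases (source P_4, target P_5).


image of 1: 4x
image of x: 2x^2
image of x^2: (4/3)x^3
image of x^3: x^4
image of x^4: (4/5)x^5
each image's coordinates form column j of the matrix

the matrix is [[0, 0, 0, 0, 0]; [4, 0, 0, 0, 0]; [0, 2, 0, 0, 0]; [0, 0, 4/3, 0, 0]; [0, 0, 0, 1, 0]; [0, 0, 0, 0, 4/5]] (rows listed top to bottom)


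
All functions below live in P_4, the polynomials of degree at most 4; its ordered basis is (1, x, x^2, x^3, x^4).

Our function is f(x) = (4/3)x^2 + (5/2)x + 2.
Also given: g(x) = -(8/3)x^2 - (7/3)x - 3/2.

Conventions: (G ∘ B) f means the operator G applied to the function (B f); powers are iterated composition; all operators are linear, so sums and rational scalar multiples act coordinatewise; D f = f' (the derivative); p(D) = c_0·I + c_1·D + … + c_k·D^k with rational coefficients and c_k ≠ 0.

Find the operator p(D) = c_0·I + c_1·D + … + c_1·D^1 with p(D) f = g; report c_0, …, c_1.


D^0 f = (4/3)x^2 + (5/2)x + 2
D^1 f = (8/3)x + 5/2
matching coefficients of g against c_0 f + c_1 Df + … from the top degree down determines the c_i
solution: c_0 = -2, c_1 = 1

p(D) = -2·I + D, i.e. c_0 = -2, c_1 = 1


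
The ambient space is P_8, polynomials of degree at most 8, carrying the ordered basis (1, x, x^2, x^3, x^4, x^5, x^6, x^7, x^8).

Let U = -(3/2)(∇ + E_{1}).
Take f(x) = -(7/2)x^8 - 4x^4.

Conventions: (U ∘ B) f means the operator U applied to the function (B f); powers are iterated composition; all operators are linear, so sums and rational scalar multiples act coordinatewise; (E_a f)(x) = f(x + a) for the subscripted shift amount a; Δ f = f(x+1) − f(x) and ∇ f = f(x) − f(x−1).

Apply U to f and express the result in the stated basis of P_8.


∇ f = -28x^7 + 98x^6 - 196x^5 + 245x^4 - 212x^3 + 122x^2 - 44x + 15/2
E_{1} f = -(7/2)x^8 - 28x^7 - 98x^6 - 196x^5 - 249x^4 - 212x^3 - 122x^2 - 44x - 15/2
(∇ + E_{1}) f = -(7/2)x^8 - 56x^7 - 392x^5 - 4x^4 - 424x^3 - 88x
(-(3/2)(∇ + E_{1})) f = (21/4)x^8 + 84x^7 + 588x^5 + 6x^4 + 636x^3 + 132x

g(x) = (21/4)x^8 + 84x^7 + 588x^5 + 6x^4 + 636x^3 + 132x


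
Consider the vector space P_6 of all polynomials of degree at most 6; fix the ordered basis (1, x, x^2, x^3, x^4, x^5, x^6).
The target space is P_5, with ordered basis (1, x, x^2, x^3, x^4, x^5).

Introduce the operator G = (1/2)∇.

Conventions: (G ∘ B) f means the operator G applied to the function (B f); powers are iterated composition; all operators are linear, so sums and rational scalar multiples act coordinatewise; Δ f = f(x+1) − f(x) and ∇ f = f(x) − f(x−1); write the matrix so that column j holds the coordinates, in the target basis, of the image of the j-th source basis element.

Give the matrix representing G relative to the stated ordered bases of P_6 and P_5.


the matrix is [[0, 1/2, -1/2, 1/2, -1/2, 1/2, -1/2]; [0, 0, 1, -3/2, 2, -5/2, 3]; [0, 0, 0, 3/2, -3, 5, -15/2]; [0, 0, 0, 0, 2, -5, 10]; [0, 0, 0, 0, 0, 5/2, -15/2]; [0, 0, 0, 0, 0, 0, 3]] (rows listed top to bottom)

image of 1: 0
image of x: 1/2
image of x^2: x - 1/2
image of x^3: (3/2)x^2 - (3/2)x + 1/2
image of x^4: 2x^3 - 3x^2 + 2x - 1/2
image of x^5: (5/2)x^4 - 5x^3 + 5x^2 - (5/2)x + 1/2
image of x^6: 3x^5 - (15/2)x^4 + 10x^3 - (15/2)x^2 + 3x - 1/2
each image's coordinates form column j of the matrix


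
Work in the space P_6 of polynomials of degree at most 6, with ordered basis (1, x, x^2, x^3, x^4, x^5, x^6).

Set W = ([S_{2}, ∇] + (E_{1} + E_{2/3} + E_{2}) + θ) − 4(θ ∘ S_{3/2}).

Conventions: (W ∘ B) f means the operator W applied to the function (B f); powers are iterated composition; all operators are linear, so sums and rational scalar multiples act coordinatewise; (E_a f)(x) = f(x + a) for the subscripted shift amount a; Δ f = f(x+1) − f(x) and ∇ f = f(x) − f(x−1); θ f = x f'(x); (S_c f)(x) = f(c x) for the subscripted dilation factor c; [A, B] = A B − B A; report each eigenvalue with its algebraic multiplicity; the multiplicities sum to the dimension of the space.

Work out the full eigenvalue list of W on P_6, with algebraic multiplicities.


λ = -2115/8 (multiplicity 1), λ = -1151/8 (multiplicity 1), λ = -74 (multiplicity 1), λ = -69/2 (multiplicity 1), λ = -13 (multiplicity 1), λ = -2 (multiplicity 1), λ = 3 (multiplicity 1)

image of 1: 3
image of x: -2x + 8/3
image of x^2: -13x^2 + (10/3)x + 76/9
image of x^3: -(69/2)x^3 - x^2 + (103/3)x + 62/27
image of x^4: -74x^4 - (52/3)x^3 + (314/3)x^2 - (508/27)x + 2608/81
image of x^5: -(1151/8)x^5 - (185/3)x^4 + (2650/9)x^3 - (5050/27)x^2 + (19115/81)x + 518/243
image of x^6: -(2115/8)x^6 - 170x^5 + (2405/3)x^4 - (25220/27)x^3 + (31265/27)x^2 - (14030/81)x + 93376/729
the matrix is upper triangular; its diagonal is (3, -2, -13, -69/2, -74, -1151/8, -2115/8)
for a triangular matrix the eigenvalues are the diagonal entries, with algebraic multiplicity their repetition count


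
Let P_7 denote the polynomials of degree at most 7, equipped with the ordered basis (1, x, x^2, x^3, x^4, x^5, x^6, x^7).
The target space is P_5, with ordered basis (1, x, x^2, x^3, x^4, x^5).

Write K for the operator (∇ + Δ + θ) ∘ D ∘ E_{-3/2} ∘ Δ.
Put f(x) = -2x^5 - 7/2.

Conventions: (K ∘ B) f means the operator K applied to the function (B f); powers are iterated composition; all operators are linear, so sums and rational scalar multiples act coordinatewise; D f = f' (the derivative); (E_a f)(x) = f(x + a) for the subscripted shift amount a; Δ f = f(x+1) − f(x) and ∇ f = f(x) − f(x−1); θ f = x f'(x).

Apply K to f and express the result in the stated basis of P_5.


the result is g(x) = -120x^3 + 350x - 340

Δ f = -10x^4 - 20x^3 - 20x^2 - 10x - 2
E_{-3/2} Δ f = -10x^4 + 40x^3 - 65x^2 + 50x - 121/8
D E_{-3/2} Δ f = -40x^3 + 120x^2 - 130x + 50
∇ (D ∘ E_{-3/2} ∘ Δ) f = -120x^2 + 360x - 290
Δ (D ∘ E_{-3/2} ∘ Δ) f = -120x^2 + 120x - 50
θ (D ∘ E_{-3/2} ∘ Δ) f = -120x^3 + 240x^2 - 130x
(∇ + Δ + θ) (D ∘ E_{-3/2} ∘ Δ) f = -120x^3 + 350x - 340


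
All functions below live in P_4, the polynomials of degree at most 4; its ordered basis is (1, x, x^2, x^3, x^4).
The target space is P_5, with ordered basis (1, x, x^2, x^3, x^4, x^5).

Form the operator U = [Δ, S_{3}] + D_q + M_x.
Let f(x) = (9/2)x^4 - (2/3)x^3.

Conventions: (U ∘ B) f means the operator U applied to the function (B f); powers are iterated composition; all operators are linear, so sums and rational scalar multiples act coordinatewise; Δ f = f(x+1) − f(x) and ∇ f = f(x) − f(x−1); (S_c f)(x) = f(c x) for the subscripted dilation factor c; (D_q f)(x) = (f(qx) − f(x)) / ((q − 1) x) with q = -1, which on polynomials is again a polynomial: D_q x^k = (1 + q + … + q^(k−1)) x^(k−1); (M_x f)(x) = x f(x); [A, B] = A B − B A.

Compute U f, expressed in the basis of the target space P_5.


g(x) = (9/2)x^5 - (2/3)x^4 + 972x^3 + (5722/3)x^2 + 1356x + 1028/3

S_{3} f = (729/2)x^4 - 18x^3
Δ S_{3} f = 1458x^3 + 2133x^2 + 1404x + 693/2
Δ f = 18x^3 + 25x^2 + 16x + 23/6
S_{3} Δ f = 486x^3 + 225x^2 + 48x + 23/6
[Δ, S_{3}] f = 972x^3 + 1908x^2 + 1356x + 1028/3
D_q f = -(2/3)x^2
M_x f = (9/2)x^5 - (2/3)x^4
([Δ, S_{3}] + D_q + M_x) f = (9/2)x^5 - (2/3)x^4 + 972x^3 + (5722/3)x^2 + 1356x + 1028/3


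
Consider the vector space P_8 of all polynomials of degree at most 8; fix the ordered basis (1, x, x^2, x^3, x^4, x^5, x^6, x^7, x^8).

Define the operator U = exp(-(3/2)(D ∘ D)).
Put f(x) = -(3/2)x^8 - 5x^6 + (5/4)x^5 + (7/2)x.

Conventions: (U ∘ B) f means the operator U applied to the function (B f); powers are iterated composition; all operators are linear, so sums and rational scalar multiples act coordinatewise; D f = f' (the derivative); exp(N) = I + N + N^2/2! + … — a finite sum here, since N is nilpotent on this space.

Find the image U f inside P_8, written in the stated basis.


order-1 term: 126x^6 + 225x^4 - (75/2)x^3
order-2 term: -2835x^4 - 2025x^2 + (675/4)x
order-3 term: 17010x^2 + 2025
order-4 term: -25515/2
the series for exp(-(3/2)(D ∘ D)) f terminates at order 4
exp(-(3/2)(D ∘ D)) f = -(3/2)x^8 + 121x^6 + (5/4)x^5 - 2610x^4 - (75/2)x^3 + 14985x^2 + (689/4)x - 21465/2

the image equals g(x) = -(3/2)x^8 + 121x^6 + (5/4)x^5 - 2610x^4 - (75/2)x^3 + 14985x^2 + (689/4)x - 21465/2


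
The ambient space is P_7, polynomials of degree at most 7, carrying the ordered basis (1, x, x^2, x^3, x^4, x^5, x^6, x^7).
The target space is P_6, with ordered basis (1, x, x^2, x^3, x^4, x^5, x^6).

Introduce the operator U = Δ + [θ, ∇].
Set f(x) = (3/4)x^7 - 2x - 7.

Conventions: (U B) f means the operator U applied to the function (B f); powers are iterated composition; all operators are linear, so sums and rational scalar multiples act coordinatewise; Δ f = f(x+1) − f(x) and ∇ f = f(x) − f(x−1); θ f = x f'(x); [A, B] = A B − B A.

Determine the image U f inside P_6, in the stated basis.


g(x) = (189/4)x^5 - (105/2)x^4 + (525/4)x^3 - 63x^2 + (147/4)x - 9/2

Δ f = (21/4)x^6 + (63/4)x^5 + (105/4)x^4 + (105/4)x^3 + (63/4)x^2 + (21/4)x - 5/4
∇ f = (21/4)x^6 - (63/4)x^5 + (105/4)x^4 - (105/4)x^3 + (63/4)x^2 - (21/4)x - 5/4
θ ∇ f = (63/2)x^6 - (315/4)x^5 + 105x^4 - (315/4)x^3 + (63/2)x^2 - (21/4)x
θ f = (21/4)x^7 - 2x
∇ θ f = (147/4)x^6 - (441/4)x^5 + (735/4)x^4 - (735/4)x^3 + (441/4)x^2 - (147/4)x + 13/4
[θ, ∇] f = -(21/4)x^6 + (63/2)x^5 - (315/4)x^4 + 105x^3 - (315/4)x^2 + (63/2)x - 13/4
(Δ + [θ, ∇]) f = (189/4)x^5 - (105/2)x^4 + (525/4)x^3 - 63x^2 + (147/4)x - 9/2


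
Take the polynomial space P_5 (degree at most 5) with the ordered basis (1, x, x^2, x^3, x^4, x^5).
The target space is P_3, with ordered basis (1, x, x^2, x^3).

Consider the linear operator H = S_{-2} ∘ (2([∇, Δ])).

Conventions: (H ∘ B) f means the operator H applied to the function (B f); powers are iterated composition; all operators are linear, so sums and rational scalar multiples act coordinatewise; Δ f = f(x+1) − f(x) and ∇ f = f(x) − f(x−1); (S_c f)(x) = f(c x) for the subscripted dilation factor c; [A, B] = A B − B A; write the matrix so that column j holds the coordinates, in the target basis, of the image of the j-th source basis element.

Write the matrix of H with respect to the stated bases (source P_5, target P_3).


image of 1: 0
image of x: 0
image of x^2: 0
image of x^3: 0
image of x^4: 0
image of x^5: 0
each image's coordinates form column j of the matrix

the matrix is [[0, 0, 0, 0, 0, 0]; [0, 0, 0, 0, 0, 0]; [0, 0, 0, 0, 0, 0]; [0, 0, 0, 0, 0, 0]] (rows listed top to bottom)


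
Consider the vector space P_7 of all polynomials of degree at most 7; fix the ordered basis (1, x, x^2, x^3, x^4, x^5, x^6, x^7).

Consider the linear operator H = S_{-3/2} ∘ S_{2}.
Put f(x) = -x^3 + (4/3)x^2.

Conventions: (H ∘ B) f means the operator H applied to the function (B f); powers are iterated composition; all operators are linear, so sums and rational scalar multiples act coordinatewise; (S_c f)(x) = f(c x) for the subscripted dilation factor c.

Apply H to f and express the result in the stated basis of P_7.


g(x) = 27x^3 + 12x^2

S_{2} f = -8x^3 + (16/3)x^2
S_{-3/2} S_{2} f = 27x^3 + 12x^2
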